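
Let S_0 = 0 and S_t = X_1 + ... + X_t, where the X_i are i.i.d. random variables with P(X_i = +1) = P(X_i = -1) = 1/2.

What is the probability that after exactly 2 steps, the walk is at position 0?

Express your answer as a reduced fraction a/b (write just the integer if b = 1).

Answer: 1/2

Derivation:
To return to 0 after 2 steps: need exactly 1 step of +1 and 1 of -1.
Favorable paths: C(2,1) = 2
Total paths: 2^2 = 4
P = 2/4 = 1/2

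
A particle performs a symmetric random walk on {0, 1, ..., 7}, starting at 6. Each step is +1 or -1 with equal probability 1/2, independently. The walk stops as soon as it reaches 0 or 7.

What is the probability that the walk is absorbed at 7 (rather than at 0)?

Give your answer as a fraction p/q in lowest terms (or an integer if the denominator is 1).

Symmetric walk (p = 1/2): the harmonic-function argument gives P(hit 7 before 0 | start at 6) = a/N.
P = 6/7 = 6/7

Answer: 6/7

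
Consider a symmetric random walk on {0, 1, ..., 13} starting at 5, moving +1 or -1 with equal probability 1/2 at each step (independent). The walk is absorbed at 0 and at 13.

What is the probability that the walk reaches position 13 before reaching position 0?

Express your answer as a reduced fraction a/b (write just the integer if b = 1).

Answer: 5/13

Derivation:
Symmetric walk (p = 1/2): the harmonic-function argument gives P(hit 13 before 0 | start at 5) = a/N.
P = 5/13 = 5/13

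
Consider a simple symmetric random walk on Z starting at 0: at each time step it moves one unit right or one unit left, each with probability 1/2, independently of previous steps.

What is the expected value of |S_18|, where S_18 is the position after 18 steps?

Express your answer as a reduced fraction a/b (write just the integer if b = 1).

Answer: 109395/32768

Derivation:
S_18 takes values m ≡ 0 (mod 2) with |m| ≤ 18; P(S_18=m) = C(18,(18+m)/2)/2^18.
Total paths: 2^18 = 262144
Distribution: P(S=-18)=1/262144, P(S=-16)=18/262144, P(S=-14)=153/262144, P(S=-12)=816/262144, P(S=-10)=3060/262144, P(S=-8)=8568/262144, P(S=-6)=18564/262144, P(S=-4)=31824/262144, P(S=-2)=43758/262144, P(S=0)=48620/262144, P(S=2)=43758/262144, P(S=4)=31824/262144, P(S=6)=18564/262144, P(S=8)=8568/262144, P(S=10)=3060/262144, P(S=12)=816/262144, P(S=14)=153/262144, P(S=16)=18/262144, P(S=18)=1/262144
E[|S_18|] = Σ_m |m|·P(S_18=m) = 875160/262144 = 109395/32768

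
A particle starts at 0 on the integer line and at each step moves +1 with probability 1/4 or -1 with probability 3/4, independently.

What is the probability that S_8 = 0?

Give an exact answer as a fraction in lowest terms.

To be at 0 after 8 steps: need exactly 4 steps of +1 and 4 of -1.
Number of such sequences: C(8,4) = 70
Each has probability (1/4)^4 · (3/4)^4 = 81/65536
P = 70 · 81/65536 = 2835/32768

Answer: 2835/32768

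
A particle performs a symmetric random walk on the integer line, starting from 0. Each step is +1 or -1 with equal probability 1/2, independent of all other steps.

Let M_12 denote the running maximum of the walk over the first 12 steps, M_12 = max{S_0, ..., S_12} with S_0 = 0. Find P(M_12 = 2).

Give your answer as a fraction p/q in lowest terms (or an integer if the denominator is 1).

Let M_12 = max(S_0,...,S_12). Use the reflection principle: for j ≥ 1, #{paths with M_12 ≥ j} = #{S_12 ≥ j} + #{S_12 ≥ j+1}.
By reflection, #{M_12 ≥ 2} = #{S_12 ≥ 2} + #{S_12 ≥ 3} = 1586 + 794 = 2380.
#{M_12 ≥ 3} = #{S_12 ≥ 3} + #{S_12 ≥ 4} = 794 + 794 = 1588.
#{M_12 = 2} = 2380 - 1588 = 792.
P(M_12 = 2) = 792/4096 = 99/512

Answer: 99/512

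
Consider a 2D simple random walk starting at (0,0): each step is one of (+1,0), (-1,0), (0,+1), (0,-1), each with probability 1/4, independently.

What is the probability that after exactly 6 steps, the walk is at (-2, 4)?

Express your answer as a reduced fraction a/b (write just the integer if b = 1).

Let h be the number of horizontal steps (so 6-h are vertical). To end at (-2,4) need (h-2)/2 right-steps and ((6-h)+4)/2 up-steps.
Sum over h with 2 ≤ h ≤ 2, h ≡ 0 (mod 2), 6-h ≡ 0 (mod 2):
h=2: C(6,2)·C(2,0)·C(4,4) = 15·1·1 = 15
Total favorable: 15
Total paths: 4^6 = 4096
P = 15/4096 = 15/4096

Answer: 15/4096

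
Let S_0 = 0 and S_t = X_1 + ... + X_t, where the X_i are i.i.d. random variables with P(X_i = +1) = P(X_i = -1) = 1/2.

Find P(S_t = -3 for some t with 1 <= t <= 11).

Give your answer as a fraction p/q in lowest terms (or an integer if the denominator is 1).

Answer: 397/1024

Derivation:
Count via complement. Let g(t,s) = #length-t paths at position s with S_1..S_t all ≠ -3.
g(t,s) = g(t-1,s-1) + g(t-1,s+1) for s ≠ -3; g(t,-3) = 0.
t=0: g(0,0)=1
t=1: g(1,-1)=1 g(1,1)=1
t=2: g(2,-2)=1 g(2,0)=2 g(2,2)=1
t=3: g(3,-1)=3 g(3,1)=3 g(3,3)=1
t=4: g(4,-2)=3 g(4,0)=6 g(4,2)=4 g(4,4)=1
t=5: g(5,-1)=9 g(5,1)=10 g(5,3)=5 g(5,5)=1
t=6: g(6,-2)=9 g(6,0)=19 g(6,2)=15 g(6,4)=6 g(6,6)=1
t=7: g(7,-1)=28 g(7,1)=34 g(7,3)=21 g(7,5)=7 g(7,7)=1
t=8: g(8,-2)=28 g(8,0)=62 g(8,2)=55 g(8,4)=28 g(8,6)=8 g(8,8)=1
t=9: g(9,-1)=90 g(9,1)=117 g(9,3)=83 g(9,5)=36 g(9,7)=9 g(9,9)=1
t=10: g(10,-2)=90 g(10,0)=207 g(10,2)=200 g(10,4)=119 g(10,6)=45 g(10,8)=10 g(10,10)=1
t=11: g(11,-1)=297 g(11,1)=407 g(11,3)=319 g(11,5)=164 g(11,7)=55 g(11,9)=11 g(11,11)=1
Paths never hitting -3: Σ_s g(11,s) = 1254
Paths hitting -3: 2^11 - 1254 = 794
P = 794/2048 = 397/1024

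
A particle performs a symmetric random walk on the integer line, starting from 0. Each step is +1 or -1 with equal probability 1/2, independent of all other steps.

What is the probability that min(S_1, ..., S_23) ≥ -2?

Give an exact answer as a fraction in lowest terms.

Answer: 1924111/4194304

Derivation:
Let f(t,s) = #length-t paths at position s with S_1..S_t all ≥ -2.
f(t,s) = f(t-1,s-1) + f(t-1,s+1) for s ≥ -2; f(t,s) = 0 for s < -2.
t=0: f(0,0)=1
t=1: f(1,-1)=1 f(1,1)=1
t=2: f(2,-2)=1 f(2,0)=2 f(2,2)=1
t=3: f(3,-1)=3 f(3,1)=3 f(3,3)=1
t=4: f(4,-2)=3 f(4,0)=6 f(4,2)=4 f(4,4)=1
t=5: f(5,-1)=9 f(5,1)=10 f(5,3)=5 f(5,5)=1
t=6: f(6,-2)=9 f(6,0)=19 f(6,2)=15 f(6,4)=6 f(6,6)=1
t=7: f(7,-1)=28 f(7,1)=34 f(7,3)=21 f(7,5)=7 f(7,7)=1
t=8: f(8,-2)=28 f(8,0)=62 f(8,2)=55 f(8,4)=28 f(8,6)=8 f(8,8)=1
t=9: f(9,-1)=90 f(9,1)=117 f(9,3)=83 f(9,5)=36 f(9,7)=9 f(9,9)=1
t=10: f(10,-2)=90 f(10,0)=207 f(10,2)=200 f(10,4)=119 f(10,6)=45 f(10,8)=10 f(10,10)=1
t=11: f(11,-1)=297 f(11,1)=407 f(11,3)=319 f(11,5)=164 f(11,7)=55 f(11,9)=11 f(11,11)=1
t=12: f(12,-2)=297 f(12,0)=704 f(12,2)=726 f(12,4)=483 f(12,6)=219 f(12,8)=66 f(12,10)=12 f(12,12)=1
t=13: f(13,-1)=1001 f(13,1)=1430 f(13,3)=1209 f(13,5)=702 f(13,7)=285 f(13,9)=78 f(13,11)=13 f(13,13)=1
t=14: f(14,-2)=1001 f(14,0)=2431 f(14,2)=2639 f(14,4)=1911 f(14,6)=987 f(14,8)=363 f(14,10)=91 f(14,12)=14 f(14,14)=1
t=15: f(15,-1)=3432 f(15,1)=5070 f(15,3)=4550 f(15,5)=2898 f(15,7)=1350 f(15,9)=454 f(15,11)=105 f(15,13)=15 f(15,15)=1
t=16: f(16,-2)=3432 f(16,0)=8502 f(16,2)=9620 f(16,4)=7448 f(16,6)=4248 f(16,8)=1804 f(16,10)=559 f(16,12)=120 f(16,14)=16 f(16,16)=1
t=17: f(17,-1)=11934 f(17,1)=18122 f(17,3)=17068 f(17,5)=11696 f(17,7)=6052 f(17,9)=2363 f(17,11)=679 f(17,13)=136 f(17,15)=17 f(17,17)=1
t=18: f(18,-2)=11934 f(18,0)=30056 f(18,2)=35190 f(18,4)=28764 f(18,6)=17748 f(18,8)=8415 f(18,10)=3042 f(18,12)=815 f(18,14)=153 f(18,16)=18 f(18,18)=1
t=19: f(19,-1)=41990 f(19,1)=65246 f(19,3)=63954 f(19,5)=46512 f(19,7)=26163 f(19,9)=11457 f(19,11)=3857 f(19,13)=968 f(19,15)=171 f(19,17)=19 f(19,19)=1
t=20: f(20,-2)=41990 f(20,0)=107236 f(20,2)=129200 f(20,4)=110466 f(20,6)=72675 f(20,8)=37620 f(20,10)=15314 f(20,12)=4825 f(20,14)=1139 f(20,16)=190 f(20,18)=20 f(20,20)=1
t=21: f(21,-1)=149226 f(21,1)=236436 f(21,3)=239666 f(21,5)=183141 f(21,7)=110295 f(21,9)=52934 f(21,11)=20139 f(21,13)=5964 f(21,15)=1329 f(21,17)=210 f(21,19)=21 f(21,21)=1
t=22: f(22,-2)=149226 f(22,0)=385662 f(22,2)=476102 f(22,4)=422807 f(22,6)=293436 f(22,8)=163229 f(22,10)=73073 f(22,12)=26103 f(22,14)=7293 f(22,16)=1539 f(22,18)=231 f(22,20)=22 f(22,22)=1
t=23: f(23,-1)=534888 f(23,1)=861764 f(23,3)=898909 f(23,5)=716243 f(23,7)=456665 f(23,9)=236302 f(23,11)=99176 f(23,13)=33396 f(23,15)=8832 f(23,17)=1770 f(23,19)=253 f(23,21)=23 f(23,23)=1
Σ_s f(23,s) = 3848222
P = 3848222/8388608 = 1924111/4194304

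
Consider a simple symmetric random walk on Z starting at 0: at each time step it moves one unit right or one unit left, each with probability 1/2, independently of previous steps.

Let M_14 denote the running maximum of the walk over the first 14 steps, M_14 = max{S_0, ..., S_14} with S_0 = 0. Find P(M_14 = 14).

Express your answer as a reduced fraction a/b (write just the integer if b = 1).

Let M_14 = max(S_0,...,S_14). Use the reflection principle: for j ≥ 1, #{paths with M_14 ≥ j} = #{S_14 ≥ j} + #{S_14 ≥ j+1}.
By reflection, #{M_14 ≥ 14} = #{S_14 ≥ 14} + #{S_14 ≥ 15} = 1 + 0 = 1.
#{M_14 ≥ 15} = #{S_14 ≥ 15} + #{S_14 ≥ 16} = 0 + 0 = 0.
#{M_14 = 14} = 1 - 0 = 1.
P(M_14 = 14) = 1/16384 = 1/16384

Answer: 1/16384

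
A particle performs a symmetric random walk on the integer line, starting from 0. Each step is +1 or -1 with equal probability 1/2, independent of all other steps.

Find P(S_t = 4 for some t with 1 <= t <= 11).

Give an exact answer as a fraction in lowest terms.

Count via complement. Let g(t,s) = #length-t paths at position s with S_1..S_t all ≠ 4.
g(t,s) = g(t-1,s-1) + g(t-1,s+1) for s ≠ 4; g(t,4) = 0.
t=0: g(0,0)=1
t=1: g(1,-1)=1 g(1,1)=1
t=2: g(2,-2)=1 g(2,0)=2 g(2,2)=1
t=3: g(3,-3)=1 g(3,-1)=3 g(3,1)=3 g(3,3)=1
t=4: g(4,-4)=1 g(4,-2)=4 g(4,0)=6 g(4,2)=4
t=5: g(5,-5)=1 g(5,-3)=5 g(5,-1)=10 g(5,1)=10 g(5,3)=4
t=6: g(6,-6)=1 g(6,-4)=6 g(6,-2)=15 g(6,0)=20 g(6,2)=14
t=7: g(7,-7)=1 g(7,-5)=7 g(7,-3)=21 g(7,-1)=35 g(7,1)=34 g(7,3)=14
t=8: g(8,-8)=1 g(8,-6)=8 g(8,-4)=28 g(8,-2)=56 g(8,0)=69 g(8,2)=48
t=9: g(9,-9)=1 g(9,-7)=9 g(9,-5)=36 g(9,-3)=84 g(9,-1)=125 g(9,1)=117 g(9,3)=48
t=10: g(10,-10)=1 g(10,-8)=10 g(10,-6)=45 g(10,-4)=120 g(10,-2)=209 g(10,0)=242 g(10,2)=165
t=11: g(11,-11)=1 g(11,-9)=11 g(11,-7)=55 g(11,-5)=165 g(11,-3)=329 g(11,-1)=451 g(11,1)=407 g(11,3)=165
Paths never hitting 4: Σ_s g(11,s) = 1584
Paths hitting 4: 2^11 - 1584 = 464
P = 464/2048 = 29/128

Answer: 29/128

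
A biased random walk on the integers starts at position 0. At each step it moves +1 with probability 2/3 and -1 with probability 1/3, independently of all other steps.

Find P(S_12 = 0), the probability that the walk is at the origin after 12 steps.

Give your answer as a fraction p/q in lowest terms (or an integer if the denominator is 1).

To be at 0 after 12 steps: need exactly 6 steps of +1 and 6 of -1.
Number of such sequences: C(12,6) = 924
Each has probability (2/3)^6 · (1/3)^6 = 64/531441
P = 924 · 64/531441 = 19712/177147

Answer: 19712/177147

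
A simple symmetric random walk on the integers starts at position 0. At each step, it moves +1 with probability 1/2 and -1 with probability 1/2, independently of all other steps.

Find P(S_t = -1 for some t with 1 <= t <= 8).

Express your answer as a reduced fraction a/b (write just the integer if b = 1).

Count via complement. Let g(t,s) = #length-t paths at position s with S_1..S_t all ≠ -1.
g(t,s) = g(t-1,s-1) + g(t-1,s+1) for s ≠ -1; g(t,-1) = 0.
t=0: g(0,0)=1
t=1: g(1,1)=1
t=2: g(2,0)=1 g(2,2)=1
t=3: g(3,1)=2 g(3,3)=1
t=4: g(4,0)=2 g(4,2)=3 g(4,4)=1
t=5: g(5,1)=5 g(5,3)=4 g(5,5)=1
t=6: g(6,0)=5 g(6,2)=9 g(6,4)=5 g(6,6)=1
t=7: g(7,1)=14 g(7,3)=14 g(7,5)=6 g(7,7)=1
t=8: g(8,0)=14 g(8,2)=28 g(8,4)=20 g(8,6)=7 g(8,8)=1
Paths never hitting -1: Σ_s g(8,s) = 70
Paths hitting -1: 2^8 - 70 = 186
P = 186/256 = 93/128

Answer: 93/128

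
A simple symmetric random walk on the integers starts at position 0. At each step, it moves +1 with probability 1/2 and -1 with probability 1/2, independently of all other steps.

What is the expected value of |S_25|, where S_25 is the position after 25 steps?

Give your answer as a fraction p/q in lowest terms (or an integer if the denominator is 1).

Answer: 16900975/4194304

Derivation:
S_25 takes values m ≡ 1 (mod 2) with |m| ≤ 25; P(S_25=m) = C(25,(25+m)/2)/2^25.
Total paths: 2^25 = 33554432
Distribution: P(S=-25)=1/33554432, P(S=-23)=25/33554432, P(S=-21)=300/33554432, P(S=-19)=2300/33554432, P(S=-17)=12650/33554432, P(S=-15)=53130/33554432, P(S=-13)=177100/33554432, P(S=-11)=480700/33554432, P(S=-9)=1081575/33554432, P(S=-7)=2042975/33554432, P(S=-5)=3268760/33554432, P(S=-3)=4457400/33554432, P(S=-1)=5200300/33554432, P(S=1)=5200300/33554432, P(S=3)=4457400/33554432, P(S=5)=3268760/33554432, P(S=7)=2042975/33554432, P(S=9)=1081575/33554432, P(S=11)=480700/33554432, P(S=13)=177100/33554432, P(S=15)=53130/33554432, P(S=17)=12650/33554432, P(S=19)=2300/33554432, P(S=21)=300/33554432, P(S=23)=25/33554432, P(S=25)=1/33554432
E[|S_25|] = Σ_m |m|·P(S_25=m) = 135207800/33554432 = 16900975/4194304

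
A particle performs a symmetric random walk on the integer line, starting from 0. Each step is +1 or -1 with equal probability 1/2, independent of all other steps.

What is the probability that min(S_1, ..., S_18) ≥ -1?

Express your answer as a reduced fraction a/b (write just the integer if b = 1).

Answer: 46189/131072

Derivation:
Let f(t,s) = #length-t paths at position s with S_1..S_t all ≥ -1.
f(t,s) = f(t-1,s-1) + f(t-1,s+1) for s ≥ -1; f(t,s) = 0 for s < -1.
t=0: f(0,0)=1
t=1: f(1,-1)=1 f(1,1)=1
t=2: f(2,0)=2 f(2,2)=1
t=3: f(3,-1)=2 f(3,1)=3 f(3,3)=1
t=4: f(4,0)=5 f(4,2)=4 f(4,4)=1
t=5: f(5,-1)=5 f(5,1)=9 f(5,3)=5 f(5,5)=1
t=6: f(6,0)=14 f(6,2)=14 f(6,4)=6 f(6,6)=1
t=7: f(7,-1)=14 f(7,1)=28 f(7,3)=20 f(7,5)=7 f(7,7)=1
t=8: f(8,0)=42 f(8,2)=48 f(8,4)=27 f(8,6)=8 f(8,8)=1
t=9: f(9,-1)=42 f(9,1)=90 f(9,3)=75 f(9,5)=35 f(9,7)=9 f(9,9)=1
t=10: f(10,0)=132 f(10,2)=165 f(10,4)=110 f(10,6)=44 f(10,8)=10 f(10,10)=1
t=11: f(11,-1)=132 f(11,1)=297 f(11,3)=275 f(11,5)=154 f(11,7)=54 f(11,9)=11 f(11,11)=1
t=12: f(12,0)=429 f(12,2)=572 f(12,4)=429 f(12,6)=208 f(12,8)=65 f(12,10)=12 f(12,12)=1
t=13: f(13,-1)=429 f(13,1)=1001 f(13,3)=1001 f(13,5)=637 f(13,7)=273 f(13,9)=77 f(13,11)=13 f(13,13)=1
t=14: f(14,0)=1430 f(14,2)=2002 f(14,4)=1638 f(14,6)=910 f(14,8)=350 f(14,10)=90 f(14,12)=14 f(14,14)=1
t=15: f(15,-1)=1430 f(15,1)=3432 f(15,3)=3640 f(15,5)=2548 f(15,7)=1260 f(15,9)=440 f(15,11)=104 f(15,13)=15 f(15,15)=1
t=16: f(16,0)=4862 f(16,2)=7072 f(16,4)=6188 f(16,6)=3808 f(16,8)=1700 f(16,10)=544 f(16,12)=119 f(16,14)=16 f(16,16)=1
t=17: f(17,-1)=4862 f(17,1)=11934 f(17,3)=13260 f(17,5)=9996 f(17,7)=5508 f(17,9)=2244 f(17,11)=663 f(17,13)=135 f(17,15)=17 f(17,17)=1
t=18: f(18,0)=16796 f(18,2)=25194 f(18,4)=23256 f(18,6)=15504 f(18,8)=7752 f(18,10)=2907 f(18,12)=798 f(18,14)=152 f(18,16)=18 f(18,18)=1
Σ_s f(18,s) = 92378
P = 92378/262144 = 46189/131072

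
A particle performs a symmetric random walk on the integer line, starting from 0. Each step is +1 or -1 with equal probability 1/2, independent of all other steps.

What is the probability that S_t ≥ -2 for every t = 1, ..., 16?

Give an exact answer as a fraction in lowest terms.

Let f(t,s) = #length-t paths at position s with S_1..S_t all ≥ -2.
f(t,s) = f(t-1,s-1) + f(t-1,s+1) for s ≥ -2; f(t,s) = 0 for s < -2.
t=0: f(0,0)=1
t=1: f(1,-1)=1 f(1,1)=1
t=2: f(2,-2)=1 f(2,0)=2 f(2,2)=1
t=3: f(3,-1)=3 f(3,1)=3 f(3,3)=1
t=4: f(4,-2)=3 f(4,0)=6 f(4,2)=4 f(4,4)=1
t=5: f(5,-1)=9 f(5,1)=10 f(5,3)=5 f(5,5)=1
t=6: f(6,-2)=9 f(6,0)=19 f(6,2)=15 f(6,4)=6 f(6,6)=1
t=7: f(7,-1)=28 f(7,1)=34 f(7,3)=21 f(7,5)=7 f(7,7)=1
t=8: f(8,-2)=28 f(8,0)=62 f(8,2)=55 f(8,4)=28 f(8,6)=8 f(8,8)=1
t=9: f(9,-1)=90 f(9,1)=117 f(9,3)=83 f(9,5)=36 f(9,7)=9 f(9,9)=1
t=10: f(10,-2)=90 f(10,0)=207 f(10,2)=200 f(10,4)=119 f(10,6)=45 f(10,8)=10 f(10,10)=1
t=11: f(11,-1)=297 f(11,1)=407 f(11,3)=319 f(11,5)=164 f(11,7)=55 f(11,9)=11 f(11,11)=1
t=12: f(12,-2)=297 f(12,0)=704 f(12,2)=726 f(12,4)=483 f(12,6)=219 f(12,8)=66 f(12,10)=12 f(12,12)=1
t=13: f(13,-1)=1001 f(13,1)=1430 f(13,3)=1209 f(13,5)=702 f(13,7)=285 f(13,9)=78 f(13,11)=13 f(13,13)=1
t=14: f(14,-2)=1001 f(14,0)=2431 f(14,2)=2639 f(14,4)=1911 f(14,6)=987 f(14,8)=363 f(14,10)=91 f(14,12)=14 f(14,14)=1
t=15: f(15,-1)=3432 f(15,1)=5070 f(15,3)=4550 f(15,5)=2898 f(15,7)=1350 f(15,9)=454 f(15,11)=105 f(15,13)=15 f(15,15)=1
t=16: f(16,-2)=3432 f(16,0)=8502 f(16,2)=9620 f(16,4)=7448 f(16,6)=4248 f(16,8)=1804 f(16,10)=559 f(16,12)=120 f(16,14)=16 f(16,16)=1
Σ_s f(16,s) = 35750
P = 35750/65536 = 17875/32768

Answer: 17875/32768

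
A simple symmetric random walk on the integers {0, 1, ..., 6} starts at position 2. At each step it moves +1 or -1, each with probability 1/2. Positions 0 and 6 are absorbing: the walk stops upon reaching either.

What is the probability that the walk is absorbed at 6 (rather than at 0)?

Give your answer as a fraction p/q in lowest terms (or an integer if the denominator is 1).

Symmetric walk (p = 1/2): the harmonic-function argument gives P(hit 6 before 0 | start at 2) = a/N.
P = 2/6 = 1/3

Answer: 1/3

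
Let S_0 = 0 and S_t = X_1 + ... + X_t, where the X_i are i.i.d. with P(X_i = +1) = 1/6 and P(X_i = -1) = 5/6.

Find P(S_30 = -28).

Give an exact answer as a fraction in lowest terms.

To reach position -28 after 30 steps: need 1 step of +1 and 29 steps of -1.
Number of such sequences: C(30,1) = 30
Each has probability (1/6)^1 · (5/6)^29 = 186264514923095703125/221073919720733357899776
P = 30 · 186264514923095703125/221073919720733357899776 = 931322574615478515625/36845653286788892983296

Answer: 931322574615478515625/36845653286788892983296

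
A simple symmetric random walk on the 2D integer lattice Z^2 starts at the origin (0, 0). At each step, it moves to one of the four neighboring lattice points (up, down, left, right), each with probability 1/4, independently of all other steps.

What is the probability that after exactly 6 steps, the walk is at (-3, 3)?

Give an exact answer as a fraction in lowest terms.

Answer: 5/1024

Derivation:
Let h be the number of horizontal steps (so 6-h are vertical). To end at (-3,3) need (h-3)/2 right-steps and ((6-h)+3)/2 up-steps.
Sum over h with 3 ≤ h ≤ 3, h ≡ 1 (mod 2), 6-h ≡ 1 (mod 2):
h=3: C(6,3)·C(3,0)·C(3,3) = 20·1·1 = 20
Total favorable: 20
Total paths: 4^6 = 4096
P = 20/4096 = 5/1024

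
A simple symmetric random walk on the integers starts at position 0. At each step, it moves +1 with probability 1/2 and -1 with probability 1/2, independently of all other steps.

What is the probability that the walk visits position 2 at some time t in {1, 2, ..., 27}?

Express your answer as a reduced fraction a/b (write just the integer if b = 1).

Answer: 11762641/16777216

Derivation:
Count via complement. Let g(t,s) = #length-t paths at position s with S_1..S_t all ≠ 2.
g(t,s) = g(t-1,s-1) + g(t-1,s+1) for s ≠ 2; g(t,2) = 0.
t=0: g(0,0)=1
t=1: g(1,-1)=1 g(1,1)=1
t=2: g(2,-2)=1 g(2,0)=2
t=3: g(3,-3)=1 g(3,-1)=3 g(3,1)=2
t=4: g(4,-4)=1 g(4,-2)=4 g(4,0)=5
t=5: g(5,-5)=1 g(5,-3)=5 g(5,-1)=9 g(5,1)=5
t=6: g(6,-6)=1 g(6,-4)=6 g(6,-2)=14 g(6,0)=14
t=7: g(7,-7)=1 g(7,-5)=7 g(7,-3)=20 g(7,-1)=28 g(7,1)=14
t=8: g(8,-8)=1 g(8,-6)=8 g(8,-4)=27 g(8,-2)=48 g(8,0)=42
t=9: g(9,-9)=1 g(9,-7)=9 g(9,-5)=35 g(9,-3)=75 g(9,-1)=90 g(9,1)=42
t=10: g(10,-10)=1 g(10,-8)=10 g(10,-6)=44 g(10,-4)=110 g(10,-2)=165 g(10,0)=132
t=11: g(11,-11)=1 g(11,-9)=11 g(11,-7)=54 g(11,-5)=154 g(11,-3)=275 g(11,-1)=297 g(11,1)=132
t=12: g(12,-12)=1 g(12,-10)=12 g(12,-8)=65 g(12,-6)=208 g(12,-4)=429 g(12,-2)=572 g(12,0)=429
t=13: g(13,-13)=1 g(13,-11)=13 g(13,-9)=77 g(13,-7)=273 g(13,-5)=637 g(13,-3)=1001 g(13,-1)=1001 g(13,1)=429
t=14: g(14,-14)=1 g(14,-12)=14 g(14,-10)=90 g(14,-8)=350 g(14,-6)=910 g(14,-4)=1638 g(14,-2)=2002 g(14,0)=1430
t=15: g(15,-15)=1 g(15,-13)=15 g(15,-11)=104 g(15,-9)=440 g(15,-7)=1260 g(15,-5)=2548 g(15,-3)=3640 g(15,-1)=3432 g(15,1)=1430
t=16: g(16,-16)=1 g(16,-14)=16 g(16,-12)=119 g(16,-10)=544 g(16,-8)=1700 g(16,-6)=3808 g(16,-4)=6188 g(16,-2)=7072 g(16,0)=4862
t=17: g(17,-17)=1 g(17,-15)=17 g(17,-13)=135 g(17,-11)=663 g(17,-9)=2244 g(17,-7)=5508 g(17,-5)=9996 g(17,-3)=13260 g(17,-1)=11934 g(17,1)=4862
t=18: g(18,-18)=1 g(18,-16)=18 g(18,-14)=152 g(18,-12)=798 g(18,-10)=2907 g(18,-8)=7752 g(18,-6)=15504 g(18,-4)=23256 g(18,-2)=25194 g(18,0)=16796
t=19: g(19,-19)=1 g(19,-17)=19 g(19,-15)=170 g(19,-13)=950 g(19,-11)=3705 g(19,-9)=10659 g(19,-7)=23256 g(19,-5)=38760 g(19,-3)=48450 g(19,-1)=41990 g(19,1)=16796
t=20: g(20,-20)=1 g(20,-18)=20 g(20,-16)=189 g(20,-14)=1120 g(20,-12)=4655 g(20,-10)=14364 g(20,-8)=33915 g(20,-6)=62016 g(20,-4)=87210 g(20,-2)=90440 g(20,0)=58786
t=21: g(21,-21)=1 g(21,-19)=21 g(21,-17)=209 g(21,-15)=1309 g(21,-13)=5775 g(21,-11)=19019 g(21,-9)=48279 g(21,-7)=95931 g(21,-5)=149226 g(21,-3)=177650 g(21,-1)=149226 g(21,1)=58786
t=22: g(22,-22)=1 g(22,-20)=22 g(22,-18)=230 g(22,-16)=1518 g(22,-14)=7084 g(22,-12)=24794 g(22,-10)=67298 g(22,-8)=144210 g(22,-6)=245157 g(22,-4)=326876 g(22,-2)=326876 g(22,0)=208012
t=23: g(23,-23)=1 g(23,-21)=23 g(23,-19)=252 g(23,-17)=1748 g(23,-15)=8602 g(23,-13)=31878 g(23,-11)=92092 g(23,-9)=211508 g(23,-7)=389367 g(23,-5)=572033 g(23,-3)=653752 g(23,-1)=534888 g(23,1)=208012
t=24: g(24,-24)=1 g(24,-22)=24 g(24,-20)=275 g(24,-18)=2000 g(24,-16)=10350 g(24,-14)=40480 g(24,-12)=123970 g(24,-10)=303600 g(24,-8)=600875 g(24,-6)=961400 g(24,-4)=1225785 g(24,-2)=1188640 g(24,0)=742900
t=25: g(25,-25)=1 g(25,-23)=25 g(25,-21)=299 g(25,-19)=2275 g(25,-17)=12350 g(25,-15)=50830 g(25,-13)=164450 g(25,-11)=427570 g(25,-9)=904475 g(25,-7)=1562275 g(25,-5)=2187185 g(25,-3)=2414425 g(25,-1)=1931540 g(25,1)=742900
t=26: g(26,-26)=1 g(26,-24)=26 g(26,-22)=324 g(26,-20)=2574 g(26,-18)=14625 g(26,-16)=63180 g(26,-14)=215280 g(26,-12)=592020 g(26,-10)=1332045 g(26,-8)=2466750 g(26,-6)=3749460 g(26,-4)=4601610 g(26,-2)=4345965 g(26,0)=2674440
t=27: g(27,-27)=1 g(27,-25)=27 g(27,-23)=350 g(27,-21)=2898 g(27,-19)=17199 g(27,-17)=77805 g(27,-15)=278460 g(27,-13)=807300 g(27,-11)=1924065 g(27,-9)=3798795 g(27,-7)=6216210 g(27,-5)=8351070 g(27,-3)=8947575 g(27,-1)=7020405 g(27,1)=2674440
Paths never hitting 2: Σ_s g(27,s) = 40116600
Paths hitting 2: 2^27 - 40116600 = 94101128
P = 94101128/134217728 = 11762641/16777216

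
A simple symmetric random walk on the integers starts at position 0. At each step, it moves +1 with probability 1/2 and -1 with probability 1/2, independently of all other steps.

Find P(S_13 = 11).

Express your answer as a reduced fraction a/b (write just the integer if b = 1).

Answer: 13/8192

Derivation:
To reach position 11 after 13 steps: need 12 steps of +1 and 1 of -1.
Favorable paths: C(13,12) = 13
Total paths: 2^13 = 8192
P = 13/8192 = 13/8192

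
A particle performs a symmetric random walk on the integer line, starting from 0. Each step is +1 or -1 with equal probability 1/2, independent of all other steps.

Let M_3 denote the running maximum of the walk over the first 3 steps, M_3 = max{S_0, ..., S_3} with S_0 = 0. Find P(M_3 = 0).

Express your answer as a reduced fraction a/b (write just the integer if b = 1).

Answer: 3/8

Derivation:
Let M_3 = max(S_0,...,S_3). Use the reflection principle: for j ≥ 1, #{paths with M_3 ≥ j} = #{S_3 ≥ j} + #{S_3 ≥ j+1}.
P(M_3 ≥ 0) = 1 since S_0 = 0, so #{M_3 ≥ 0} = 8.
#{M_3 ≥ 1} = #{S_3 ≥ 1} + #{S_3 ≥ 2} = 4 + 1 = 5.
#{M_3 = 0} = 8 - 5 = 3.
P(M_3 = 0) = 3/8 = 3/8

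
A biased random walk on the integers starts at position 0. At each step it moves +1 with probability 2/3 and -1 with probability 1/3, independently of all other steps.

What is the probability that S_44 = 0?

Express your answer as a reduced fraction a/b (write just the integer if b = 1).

Answer: 2941743566642216960/328256967394537077627

Derivation:
To be at 0 after 44 steps: need exactly 22 steps of +1 and 22 of -1.
Number of such sequences: C(44,22) = 2104098963720
Each has probability (2/3)^22 · (1/3)^22 = 4194304/984770902183611232881
P = 2104098963720 · 4194304/984770902183611232881 = 2941743566642216960/328256967394537077627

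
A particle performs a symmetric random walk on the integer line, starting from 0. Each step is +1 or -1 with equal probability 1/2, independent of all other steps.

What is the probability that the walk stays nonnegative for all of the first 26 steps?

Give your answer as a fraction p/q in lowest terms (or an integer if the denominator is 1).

Answer: 1300075/8388608

Derivation:
Let f(t,s) = #length-t paths at position s with S_1..S_t all ≥ 0.
f(t,s) = f(t-1,s-1) + f(t-1,s+1) for s ≥ 0; f(t,s) = 0 for s < 0.
t=0: f(0,0)=1
t=1: f(1,1)=1
t=2: f(2,0)=1 f(2,2)=1
t=3: f(3,1)=2 f(3,3)=1
t=4: f(4,0)=2 f(4,2)=3 f(4,4)=1
t=5: f(5,1)=5 f(5,3)=4 f(5,5)=1
t=6: f(6,0)=5 f(6,2)=9 f(6,4)=5 f(6,6)=1
t=7: f(7,1)=14 f(7,3)=14 f(7,5)=6 f(7,7)=1
t=8: f(8,0)=14 f(8,2)=28 f(8,4)=20 f(8,6)=7 f(8,8)=1
t=9: f(9,1)=42 f(9,3)=48 f(9,5)=27 f(9,7)=8 f(9,9)=1
t=10: f(10,0)=42 f(10,2)=90 f(10,4)=75 f(10,6)=35 f(10,8)=9 f(10,10)=1
t=11: f(11,1)=132 f(11,3)=165 f(11,5)=110 f(11,7)=44 f(11,9)=10 f(11,11)=1
t=12: f(12,0)=132 f(12,2)=297 f(12,4)=275 f(12,6)=154 f(12,8)=54 f(12,10)=11 f(12,12)=1
t=13: f(13,1)=429 f(13,3)=572 f(13,5)=429 f(13,7)=208 f(13,9)=65 f(13,11)=12 f(13,13)=1
t=14: f(14,0)=429 f(14,2)=1001 f(14,4)=1001 f(14,6)=637 f(14,8)=273 f(14,10)=77 f(14,12)=13 f(14,14)=1
t=15: f(15,1)=1430 f(15,3)=2002 f(15,5)=1638 f(15,7)=910 f(15,9)=350 f(15,11)=90 f(15,13)=14 f(15,15)=1
t=16: f(16,0)=1430 f(16,2)=3432 f(16,4)=3640 f(16,6)=2548 f(16,8)=1260 f(16,10)=440 f(16,12)=104 f(16,14)=15 f(16,16)=1
t=17: f(17,1)=4862 f(17,3)=7072 f(17,5)=6188 f(17,7)=3808 f(17,9)=1700 f(17,11)=544 f(17,13)=119 f(17,15)=16 f(17,17)=1
t=18: f(18,0)=4862 f(18,2)=11934 f(18,4)=13260 f(18,6)=9996 f(18,8)=5508 f(18,10)=2244 f(18,12)=663 f(18,14)=135 f(18,16)=17 f(18,18)=1
t=19: f(19,1)=16796 f(19,3)=25194 f(19,5)=23256 f(19,7)=15504 f(19,9)=7752 f(19,11)=2907 f(19,13)=798 f(19,15)=152 f(19,17)=18 f(19,19)=1
t=20: f(20,0)=16796 f(20,2)=41990 f(20,4)=48450 f(20,6)=38760 f(20,8)=23256 f(20,10)=10659 f(20,12)=3705 f(20,14)=950 f(20,16)=170 f(20,18)=19 f(20,20)=1
t=21: f(21,1)=58786 f(21,3)=90440 f(21,5)=87210 f(21,7)=62016 f(21,9)=33915 f(21,11)=14364 f(21,13)=4655 f(21,15)=1120 f(21,17)=189 f(21,19)=20 f(21,21)=1
t=22: f(22,0)=58786 f(22,2)=149226 f(22,4)=177650 f(22,6)=149226 f(22,8)=95931 f(22,10)=48279 f(22,12)=19019 f(22,14)=5775 f(22,16)=1309 f(22,18)=209 f(22,20)=21 f(22,22)=1
t=23: f(23,1)=208012 f(23,3)=326876 f(23,5)=326876 f(23,7)=245157 f(23,9)=144210 f(23,11)=67298 f(23,13)=24794 f(23,15)=7084 f(23,17)=1518 f(23,19)=230 f(23,21)=22 f(23,23)=1
t=24: f(24,0)=208012 f(24,2)=534888 f(24,4)=653752 f(24,6)=572033 f(24,8)=389367 f(24,10)=211508 f(24,12)=92092 f(24,14)=31878 f(24,16)=8602 f(24,18)=1748 f(24,20)=252 f(24,22)=23 f(24,24)=1
t=25: f(25,1)=742900 f(25,3)=1188640 f(25,5)=1225785 f(25,7)=961400 f(25,9)=600875 f(25,11)=303600 f(25,13)=123970 f(25,15)=40480 f(25,17)=10350 f(25,19)=2000 f(25,21)=275 f(25,23)=24 f(25,25)=1
t=26: f(26,0)=742900 f(26,2)=1931540 f(26,4)=2414425 f(26,6)=2187185 f(26,8)=1562275 f(26,10)=904475 f(26,12)=427570 f(26,14)=164450 f(26,16)=50830 f(26,18)=12350 f(26,20)=2275 f(26,22)=299 f(26,24)=25 f(26,26)=1
Σ_s f(26,s) = 10400600
P = 10400600/67108864 = 1300075/8388608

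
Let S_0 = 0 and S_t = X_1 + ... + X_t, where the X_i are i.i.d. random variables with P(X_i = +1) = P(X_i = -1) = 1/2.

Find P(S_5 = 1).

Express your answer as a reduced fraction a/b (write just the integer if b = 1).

Answer: 5/16

Derivation:
To reach position 1 after 5 steps: need 3 steps of +1 and 2 of -1.
Favorable paths: C(5,3) = 10
Total paths: 2^5 = 32
P = 10/32 = 5/16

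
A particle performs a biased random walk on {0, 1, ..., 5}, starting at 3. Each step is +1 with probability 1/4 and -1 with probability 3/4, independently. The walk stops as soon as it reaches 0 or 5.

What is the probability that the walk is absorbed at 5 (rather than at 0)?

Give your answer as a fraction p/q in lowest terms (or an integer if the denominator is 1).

Answer: 13/121

Derivation:
Biased walk: p = 1/4, q = 3/4, r = q/p = 3
Gambler's ruin: P(hit 5 before 0 | start at 3) = (1 - r^a)/(1 - r^N)
r^3 = 27; r^5 = 243
P = (1 - 27) / (1 - 243) = -26 / -242 = 13/121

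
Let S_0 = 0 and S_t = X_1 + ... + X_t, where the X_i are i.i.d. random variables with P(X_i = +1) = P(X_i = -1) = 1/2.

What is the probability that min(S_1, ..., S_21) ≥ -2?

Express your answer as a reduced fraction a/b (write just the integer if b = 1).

Answer: 499681/1048576

Derivation:
Let f(t,s) = #length-t paths at position s with S_1..S_t all ≥ -2.
f(t,s) = f(t-1,s-1) + f(t-1,s+1) for s ≥ -2; f(t,s) = 0 for s < -2.
t=0: f(0,0)=1
t=1: f(1,-1)=1 f(1,1)=1
t=2: f(2,-2)=1 f(2,0)=2 f(2,2)=1
t=3: f(3,-1)=3 f(3,1)=3 f(3,3)=1
t=4: f(4,-2)=3 f(4,0)=6 f(4,2)=4 f(4,4)=1
t=5: f(5,-1)=9 f(5,1)=10 f(5,3)=5 f(5,5)=1
t=6: f(6,-2)=9 f(6,0)=19 f(6,2)=15 f(6,4)=6 f(6,6)=1
t=7: f(7,-1)=28 f(7,1)=34 f(7,3)=21 f(7,5)=7 f(7,7)=1
t=8: f(8,-2)=28 f(8,0)=62 f(8,2)=55 f(8,4)=28 f(8,6)=8 f(8,8)=1
t=9: f(9,-1)=90 f(9,1)=117 f(9,3)=83 f(9,5)=36 f(9,7)=9 f(9,9)=1
t=10: f(10,-2)=90 f(10,0)=207 f(10,2)=200 f(10,4)=119 f(10,6)=45 f(10,8)=10 f(10,10)=1
t=11: f(11,-1)=297 f(11,1)=407 f(11,3)=319 f(11,5)=164 f(11,7)=55 f(11,9)=11 f(11,11)=1
t=12: f(12,-2)=297 f(12,0)=704 f(12,2)=726 f(12,4)=483 f(12,6)=219 f(12,8)=66 f(12,10)=12 f(12,12)=1
t=13: f(13,-1)=1001 f(13,1)=1430 f(13,3)=1209 f(13,5)=702 f(13,7)=285 f(13,9)=78 f(13,11)=13 f(13,13)=1
t=14: f(14,-2)=1001 f(14,0)=2431 f(14,2)=2639 f(14,4)=1911 f(14,6)=987 f(14,8)=363 f(14,10)=91 f(14,12)=14 f(14,14)=1
t=15: f(15,-1)=3432 f(15,1)=5070 f(15,3)=4550 f(15,5)=2898 f(15,7)=1350 f(15,9)=454 f(15,11)=105 f(15,13)=15 f(15,15)=1
t=16: f(16,-2)=3432 f(16,0)=8502 f(16,2)=9620 f(16,4)=7448 f(16,6)=4248 f(16,8)=1804 f(16,10)=559 f(16,12)=120 f(16,14)=16 f(16,16)=1
t=17: f(17,-1)=11934 f(17,1)=18122 f(17,3)=17068 f(17,5)=11696 f(17,7)=6052 f(17,9)=2363 f(17,11)=679 f(17,13)=136 f(17,15)=17 f(17,17)=1
t=18: f(18,-2)=11934 f(18,0)=30056 f(18,2)=35190 f(18,4)=28764 f(18,6)=17748 f(18,8)=8415 f(18,10)=3042 f(18,12)=815 f(18,14)=153 f(18,16)=18 f(18,18)=1
t=19: f(19,-1)=41990 f(19,1)=65246 f(19,3)=63954 f(19,5)=46512 f(19,7)=26163 f(19,9)=11457 f(19,11)=3857 f(19,13)=968 f(19,15)=171 f(19,17)=19 f(19,19)=1
t=20: f(20,-2)=41990 f(20,0)=107236 f(20,2)=129200 f(20,4)=110466 f(20,6)=72675 f(20,8)=37620 f(20,10)=15314 f(20,12)=4825 f(20,14)=1139 f(20,16)=190 f(20,18)=20 f(20,20)=1
t=21: f(21,-1)=149226 f(21,1)=236436 f(21,3)=239666 f(21,5)=183141 f(21,7)=110295 f(21,9)=52934 f(21,11)=20139 f(21,13)=5964 f(21,15)=1329 f(21,17)=210 f(21,19)=21 f(21,21)=1
Σ_s f(21,s) = 999362
P = 999362/2097152 = 499681/1048576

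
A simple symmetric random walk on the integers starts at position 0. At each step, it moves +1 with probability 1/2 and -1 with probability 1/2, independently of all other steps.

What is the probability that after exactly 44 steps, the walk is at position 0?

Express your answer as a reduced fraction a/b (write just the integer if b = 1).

To return to 0 after 44 steps: need exactly 22 steps of +1 and 22 of -1.
Favorable paths: C(44,22) = 2104098963720
Total paths: 2^44 = 17592186044416
P = 2104098963720/17592186044416 = 263012370465/2199023255552

Answer: 263012370465/2199023255552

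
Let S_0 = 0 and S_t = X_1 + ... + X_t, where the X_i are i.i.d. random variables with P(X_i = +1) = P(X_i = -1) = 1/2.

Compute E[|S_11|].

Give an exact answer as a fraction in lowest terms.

S_11 takes values m ≡ 1 (mod 2) with |m| ≤ 11; P(S_11=m) = C(11,(11+m)/2)/2^11.
Total paths: 2^11 = 2048
Distribution: P(S=-11)=1/2048, P(S=-9)=11/2048, P(S=-7)=55/2048, P(S=-5)=165/2048, P(S=-3)=330/2048, P(S=-1)=462/2048, P(S=1)=462/2048, P(S=3)=330/2048, P(S=5)=165/2048, P(S=7)=55/2048, P(S=9)=11/2048, P(S=11)=1/2048
E[|S_11|] = Σ_m |m|·P(S_11=m) = 5544/2048 = 693/256

Answer: 693/256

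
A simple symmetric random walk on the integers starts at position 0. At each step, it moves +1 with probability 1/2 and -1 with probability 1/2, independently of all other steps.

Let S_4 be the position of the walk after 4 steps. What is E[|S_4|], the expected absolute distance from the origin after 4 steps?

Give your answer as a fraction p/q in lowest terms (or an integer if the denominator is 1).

Answer: 3/2

Derivation:
S_4 takes values m ≡ 0 (mod 2) with |m| ≤ 4; P(S_4=m) = C(4,(4+m)/2)/2^4.
Total paths: 2^4 = 16
Distribution: P(S=-4)=1/16, P(S=-2)=4/16, P(S=0)=6/16, P(S=2)=4/16, P(S=4)=1/16
E[|S_4|] = Σ_m |m|·P(S_4=m) = 24/16 = 3/2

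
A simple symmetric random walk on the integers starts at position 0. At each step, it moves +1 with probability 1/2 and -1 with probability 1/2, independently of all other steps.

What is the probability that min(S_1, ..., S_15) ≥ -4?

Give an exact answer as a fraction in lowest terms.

Answer: 25883/32768

Derivation:
Let f(t,s) = #length-t paths at position s with S_1..S_t all ≥ -4.
f(t,s) = f(t-1,s-1) + f(t-1,s+1) for s ≥ -4; f(t,s) = 0 for s < -4.
t=0: f(0,0)=1
t=1: f(1,-1)=1 f(1,1)=1
t=2: f(2,-2)=1 f(2,0)=2 f(2,2)=1
t=3: f(3,-3)=1 f(3,-1)=3 f(3,1)=3 f(3,3)=1
t=4: f(4,-4)=1 f(4,-2)=4 f(4,0)=6 f(4,2)=4 f(4,4)=1
t=5: f(5,-3)=5 f(5,-1)=10 f(5,1)=10 f(5,3)=5 f(5,5)=1
t=6: f(6,-4)=5 f(6,-2)=15 f(6,0)=20 f(6,2)=15 f(6,4)=6 f(6,6)=1
t=7: f(7,-3)=20 f(7,-1)=35 f(7,1)=35 f(7,3)=21 f(7,5)=7 f(7,7)=1
t=8: f(8,-4)=20 f(8,-2)=55 f(8,0)=70 f(8,2)=56 f(8,4)=28 f(8,6)=8 f(8,8)=1
t=9: f(9,-3)=75 f(9,-1)=125 f(9,1)=126 f(9,3)=84 f(9,5)=36 f(9,7)=9 f(9,9)=1
t=10: f(10,-4)=75 f(10,-2)=200 f(10,0)=251 f(10,2)=210 f(10,4)=120 f(10,6)=45 f(10,8)=10 f(10,10)=1
t=11: f(11,-3)=275 f(11,-1)=451 f(11,1)=461 f(11,3)=330 f(11,5)=165 f(11,7)=55 f(11,9)=11 f(11,11)=1
t=12: f(12,-4)=275 f(12,-2)=726 f(12,0)=912 f(12,2)=791 f(12,4)=495 f(12,6)=220 f(12,8)=66 f(12,10)=12 f(12,12)=1
t=13: f(13,-3)=1001 f(13,-1)=1638 f(13,1)=1703 f(13,3)=1286 f(13,5)=715 f(13,7)=286 f(13,9)=78 f(13,11)=13 f(13,13)=1
t=14: f(14,-4)=1001 f(14,-2)=2639 f(14,0)=3341 f(14,2)=2989 f(14,4)=2001 f(14,6)=1001 f(14,8)=364 f(14,10)=91 f(14,12)=14 f(14,14)=1
t=15: f(15,-3)=3640 f(15,-1)=5980 f(15,1)=6330 f(15,3)=4990 f(15,5)=3002 f(15,7)=1365 f(15,9)=455 f(15,11)=105 f(15,13)=15 f(15,15)=1
Σ_s f(15,s) = 25883
P = 25883/32768 = 25883/32768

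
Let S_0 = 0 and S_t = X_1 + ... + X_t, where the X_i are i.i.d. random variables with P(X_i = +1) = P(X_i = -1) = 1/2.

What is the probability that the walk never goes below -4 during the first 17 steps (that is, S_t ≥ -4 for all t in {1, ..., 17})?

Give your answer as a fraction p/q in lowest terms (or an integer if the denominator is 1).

Answer: 24973/32768

Derivation:
Let f(t,s) = #length-t paths at position s with S_1..S_t all ≥ -4.
f(t,s) = f(t-1,s-1) + f(t-1,s+1) for s ≥ -4; f(t,s) = 0 for s < -4.
t=0: f(0,0)=1
t=1: f(1,-1)=1 f(1,1)=1
t=2: f(2,-2)=1 f(2,0)=2 f(2,2)=1
t=3: f(3,-3)=1 f(3,-1)=3 f(3,1)=3 f(3,3)=1
t=4: f(4,-4)=1 f(4,-2)=4 f(4,0)=6 f(4,2)=4 f(4,4)=1
t=5: f(5,-3)=5 f(5,-1)=10 f(5,1)=10 f(5,3)=5 f(5,5)=1
t=6: f(6,-4)=5 f(6,-2)=15 f(6,0)=20 f(6,2)=15 f(6,4)=6 f(6,6)=1
t=7: f(7,-3)=20 f(7,-1)=35 f(7,1)=35 f(7,3)=21 f(7,5)=7 f(7,7)=1
t=8: f(8,-4)=20 f(8,-2)=55 f(8,0)=70 f(8,2)=56 f(8,4)=28 f(8,6)=8 f(8,8)=1
t=9: f(9,-3)=75 f(9,-1)=125 f(9,1)=126 f(9,3)=84 f(9,5)=36 f(9,7)=9 f(9,9)=1
t=10: f(10,-4)=75 f(10,-2)=200 f(10,0)=251 f(10,2)=210 f(10,4)=120 f(10,6)=45 f(10,8)=10 f(10,10)=1
t=11: f(11,-3)=275 f(11,-1)=451 f(11,1)=461 f(11,3)=330 f(11,5)=165 f(11,7)=55 f(11,9)=11 f(11,11)=1
t=12: f(12,-4)=275 f(12,-2)=726 f(12,0)=912 f(12,2)=791 f(12,4)=495 f(12,6)=220 f(12,8)=66 f(12,10)=12 f(12,12)=1
t=13: f(13,-3)=1001 f(13,-1)=1638 f(13,1)=1703 f(13,3)=1286 f(13,5)=715 f(13,7)=286 f(13,9)=78 f(13,11)=13 f(13,13)=1
t=14: f(14,-4)=1001 f(14,-2)=2639 f(14,0)=3341 f(14,2)=2989 f(14,4)=2001 f(14,6)=1001 f(14,8)=364 f(14,10)=91 f(14,12)=14 f(14,14)=1
t=15: f(15,-3)=3640 f(15,-1)=5980 f(15,1)=6330 f(15,3)=4990 f(15,5)=3002 f(15,7)=1365 f(15,9)=455 f(15,11)=105 f(15,13)=15 f(15,15)=1
t=16: f(16,-4)=3640 f(16,-2)=9620 f(16,0)=12310 f(16,2)=11320 f(16,4)=7992 f(16,6)=4367 f(16,8)=1820 f(16,10)=560 f(16,12)=120 f(16,14)=16 f(16,16)=1
t=17: f(17,-3)=13260 f(17,-1)=21930 f(17,1)=23630 f(17,3)=19312 f(17,5)=12359 f(17,7)=6187 f(17,9)=2380 f(17,11)=680 f(17,13)=136 f(17,15)=17 f(17,17)=1
Σ_s f(17,s) = 99892
P = 99892/131072 = 24973/32768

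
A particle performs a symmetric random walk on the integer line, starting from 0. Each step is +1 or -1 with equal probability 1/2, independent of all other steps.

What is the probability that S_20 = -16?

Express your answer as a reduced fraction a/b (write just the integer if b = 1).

Answer: 95/524288

Derivation:
To reach position -16 after 20 steps: need 2 steps of +1 and 18 of -1.
Favorable paths: C(20,2) = 190
Total paths: 2^20 = 1048576
P = 190/1048576 = 95/524288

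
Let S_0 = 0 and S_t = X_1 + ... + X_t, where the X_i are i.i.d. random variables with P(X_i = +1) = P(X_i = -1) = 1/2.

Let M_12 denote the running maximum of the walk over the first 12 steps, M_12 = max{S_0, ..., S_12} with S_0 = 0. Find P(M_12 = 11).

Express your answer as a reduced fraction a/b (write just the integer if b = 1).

Answer: 1/4096

Derivation:
Let M_12 = max(S_0,...,S_12). Use the reflection principle: for j ≥ 1, #{paths with M_12 ≥ j} = #{S_12 ≥ j} + #{S_12 ≥ j+1}.
By reflection, #{M_12 ≥ 11} = #{S_12 ≥ 11} + #{S_12 ≥ 12} = 1 + 1 = 2.
#{M_12 ≥ 12} = #{S_12 ≥ 12} + #{S_12 ≥ 13} = 1 + 0 = 1.
#{M_12 = 11} = 2 - 1 = 1.
P(M_12 = 11) = 1/4096 = 1/4096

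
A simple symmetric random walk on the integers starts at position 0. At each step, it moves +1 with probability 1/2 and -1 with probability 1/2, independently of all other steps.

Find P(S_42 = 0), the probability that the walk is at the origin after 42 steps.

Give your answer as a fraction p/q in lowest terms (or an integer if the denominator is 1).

To return to 0 after 42 steps: need exactly 21 steps of +1 and 21 of -1.
Favorable paths: C(42,21) = 538257874440
Total paths: 2^42 = 4398046511104
P = 538257874440/4398046511104 = 67282234305/549755813888

Answer: 67282234305/549755813888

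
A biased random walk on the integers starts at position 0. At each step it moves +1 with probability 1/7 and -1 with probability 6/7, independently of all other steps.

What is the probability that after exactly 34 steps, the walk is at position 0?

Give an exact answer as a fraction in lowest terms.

Answer: 39500157764057675857920/54116956037952111668959660849

Derivation:
To be at 0 after 34 steps: need exactly 17 steps of +1 and 17 of -1.
Number of such sequences: C(34,17) = 2333606220
Each has probability (1/7)^17 · (6/7)^17 = 16926659444736/54116956037952111668959660849
P = 2333606220 · 16926659444736/54116956037952111668959660849 = 39500157764057675857920/54116956037952111668959660849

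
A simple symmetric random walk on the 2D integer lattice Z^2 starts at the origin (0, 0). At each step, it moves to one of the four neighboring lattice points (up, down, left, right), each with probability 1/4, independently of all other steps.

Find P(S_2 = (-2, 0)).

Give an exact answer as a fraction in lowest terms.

Let h be the number of horizontal steps (so 2-h are vertical). To end at (-2,0) need (h-2)/2 right-steps and ((2-h)+0)/2 up-steps.
Sum over h with 2 ≤ h ≤ 2, h ≡ 0 (mod 2), 2-h ≡ 0 (mod 2):
h=2: C(2,2)·C(2,0)·C(0,0) = 1·1·1 = 1
Total favorable: 1
Total paths: 4^2 = 16
P = 1/16 = 1/16

Answer: 1/16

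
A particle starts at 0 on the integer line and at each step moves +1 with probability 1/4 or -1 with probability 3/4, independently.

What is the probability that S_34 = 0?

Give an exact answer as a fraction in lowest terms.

To be at 0 after 34 steps: need exactly 17 steps of +1 and 17 of -1.
Number of such sequences: C(34,17) = 2333606220
Each has probability (1/4)^17 · (3/4)^17 = 129140163/295147905179352825856
P = 2333606220 · 129140163/295147905179352825856 = 75340571907153465/73786976294838206464

Answer: 75340571907153465/73786976294838206464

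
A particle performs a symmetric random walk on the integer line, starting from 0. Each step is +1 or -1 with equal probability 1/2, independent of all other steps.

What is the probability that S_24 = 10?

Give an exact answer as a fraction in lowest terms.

To reach position 10 after 24 steps: need 17 steps of +1 and 7 of -1.
Favorable paths: C(24,17) = 346104
Total paths: 2^24 = 16777216
P = 346104/16777216 = 43263/2097152

Answer: 43263/2097152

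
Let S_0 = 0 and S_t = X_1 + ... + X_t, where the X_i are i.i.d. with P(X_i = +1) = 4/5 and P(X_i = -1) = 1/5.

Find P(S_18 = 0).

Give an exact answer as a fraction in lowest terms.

Answer: 2549088256/762939453125

Derivation:
To reach position 0 after 18 steps: need 9 steps of +1 and 9 steps of -1.
Number of such sequences: C(18,9) = 48620
Each has probability (4/5)^9 · (1/5)^9 = 262144/3814697265625
P = 48620 · 262144/3814697265625 = 2549088256/762939453125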